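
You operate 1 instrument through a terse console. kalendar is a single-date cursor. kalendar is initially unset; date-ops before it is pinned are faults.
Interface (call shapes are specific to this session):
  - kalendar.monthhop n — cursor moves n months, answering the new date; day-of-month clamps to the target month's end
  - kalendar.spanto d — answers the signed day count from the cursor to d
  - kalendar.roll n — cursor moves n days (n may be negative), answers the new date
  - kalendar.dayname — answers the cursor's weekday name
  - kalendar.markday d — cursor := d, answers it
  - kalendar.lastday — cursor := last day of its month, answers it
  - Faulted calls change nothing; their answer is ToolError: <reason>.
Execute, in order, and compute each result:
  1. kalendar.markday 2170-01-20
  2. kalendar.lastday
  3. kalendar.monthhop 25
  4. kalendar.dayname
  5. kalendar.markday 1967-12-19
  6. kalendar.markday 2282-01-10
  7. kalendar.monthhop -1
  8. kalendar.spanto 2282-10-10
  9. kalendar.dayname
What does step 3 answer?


Act: kalendar.markday[d='2170-01-20']
Obs: 2170-01-20
Act: kalendar.lastday[]
Obs: 2170-01-31
Act: kalendar.monthhop[n='25']
Obs: 2172-02-29
Act: kalendar.dayname[]
Obs: Saturday
Act: kalendar.markday[d='1967-12-19']
Obs: 1967-12-19
Act: kalendar.markday[d='2282-01-10']
Obs: 2282-01-10
Act: kalendar.monthhop[n='-1']
Obs: 2281-12-10
Act: kalendar.spanto[d='2282-10-10']
Obs: 304
Act: kalendar.dayname[]
Obs: Saturday

Answer: 2172-02-29


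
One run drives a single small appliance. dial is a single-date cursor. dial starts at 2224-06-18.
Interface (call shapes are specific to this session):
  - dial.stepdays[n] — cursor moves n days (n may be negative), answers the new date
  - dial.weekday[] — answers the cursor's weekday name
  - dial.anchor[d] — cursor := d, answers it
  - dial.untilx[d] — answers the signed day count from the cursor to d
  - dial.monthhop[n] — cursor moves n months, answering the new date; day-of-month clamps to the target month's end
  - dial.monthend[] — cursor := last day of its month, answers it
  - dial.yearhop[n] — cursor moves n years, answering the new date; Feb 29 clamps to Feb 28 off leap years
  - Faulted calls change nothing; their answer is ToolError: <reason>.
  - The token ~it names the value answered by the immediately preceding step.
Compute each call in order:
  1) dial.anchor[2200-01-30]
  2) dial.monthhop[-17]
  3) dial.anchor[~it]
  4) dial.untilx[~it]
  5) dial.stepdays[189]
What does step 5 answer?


-- 1. anchor(d='2200-01-30') : 2200-01-30
-- 2. monthhop(n='-17') : 2198-08-30
-- 3. anchor(d='~it') : 2198-08-30
-- 4. untilx(d='~it') : 0
-- 5. stepdays(n='189') : 2199-03-07

Answer: 2199-03-07


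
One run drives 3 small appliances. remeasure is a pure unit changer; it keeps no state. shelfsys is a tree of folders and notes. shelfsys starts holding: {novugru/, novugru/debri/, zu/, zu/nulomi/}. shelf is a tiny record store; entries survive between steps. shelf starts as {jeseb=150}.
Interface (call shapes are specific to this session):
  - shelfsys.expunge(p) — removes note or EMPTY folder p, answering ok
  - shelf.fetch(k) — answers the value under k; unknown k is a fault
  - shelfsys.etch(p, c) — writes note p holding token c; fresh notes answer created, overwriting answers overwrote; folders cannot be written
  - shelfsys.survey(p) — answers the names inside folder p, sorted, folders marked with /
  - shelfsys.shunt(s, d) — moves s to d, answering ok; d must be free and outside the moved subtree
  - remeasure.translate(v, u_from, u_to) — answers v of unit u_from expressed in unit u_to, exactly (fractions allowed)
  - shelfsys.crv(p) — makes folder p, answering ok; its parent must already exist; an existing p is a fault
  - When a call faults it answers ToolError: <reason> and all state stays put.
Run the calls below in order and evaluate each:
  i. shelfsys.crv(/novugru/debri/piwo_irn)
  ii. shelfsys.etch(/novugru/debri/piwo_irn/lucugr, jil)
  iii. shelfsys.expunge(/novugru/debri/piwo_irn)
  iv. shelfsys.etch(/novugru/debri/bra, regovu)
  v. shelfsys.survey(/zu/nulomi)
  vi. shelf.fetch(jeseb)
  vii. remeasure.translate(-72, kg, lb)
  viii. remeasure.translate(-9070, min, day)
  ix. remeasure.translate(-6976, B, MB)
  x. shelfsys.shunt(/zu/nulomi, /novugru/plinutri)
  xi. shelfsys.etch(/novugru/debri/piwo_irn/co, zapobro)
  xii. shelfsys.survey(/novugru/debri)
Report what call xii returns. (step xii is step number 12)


Answer: [bra, piwo_irn/]

Derivation:
I use crv passing p=/novugru/debri/piwo_irn: ok.
I run etch passing p=/novugru/debri/piwo_irn/lucugr, c=jil, → created.
I call expunge passing p=/novugru/debri/piwo_irn, which returns ToolError: not empty.
Next I call etch passing p=/novugru/debri/bra, c=regovu, and get created.
I call survey passing p=/zu/nulomi, and observe [].
I call fetch passing k=jeseb: 150.
I try translate passing v=-72, u_from=kg, u_to=lb, and see -7200000000/45359237.
Then translate passing v=-9070, u_from=min, u_to=day, yielding -907/144.
Using translate passing v=-6976, u_from=B, u_to=MB, and get -109/15625.
I use shunt passing s=/zu/nulomi, d=/novugru/plinutri, and see ok.
I use etch passing p=/novugru/debri/piwo_irn/co, c=zapobro, which returns created.
I run survey passing p=/novugru/debri: [bra, piwo_irn/].


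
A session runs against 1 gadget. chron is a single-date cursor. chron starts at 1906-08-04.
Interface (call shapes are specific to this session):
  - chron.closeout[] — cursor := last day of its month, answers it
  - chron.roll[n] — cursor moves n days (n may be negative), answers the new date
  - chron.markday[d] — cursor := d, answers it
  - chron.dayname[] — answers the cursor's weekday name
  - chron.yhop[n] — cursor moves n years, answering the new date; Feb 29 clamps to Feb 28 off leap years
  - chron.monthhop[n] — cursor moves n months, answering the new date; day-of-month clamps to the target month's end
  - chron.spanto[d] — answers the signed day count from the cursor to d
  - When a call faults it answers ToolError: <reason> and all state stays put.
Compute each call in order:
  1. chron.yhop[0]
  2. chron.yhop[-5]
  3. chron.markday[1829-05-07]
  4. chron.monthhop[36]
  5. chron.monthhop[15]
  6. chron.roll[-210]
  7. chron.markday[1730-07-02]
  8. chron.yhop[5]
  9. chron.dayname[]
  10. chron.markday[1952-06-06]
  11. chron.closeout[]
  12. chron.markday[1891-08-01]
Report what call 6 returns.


Answer: 1833-01-09

Derivation:
-> chron.yhop(n=0)
<- 1906-08-04
-> chron.yhop(n=-5)
<- 1901-08-04
-> chron.markday(d=1829-05-07)
<- 1829-05-07
-> chron.monthhop(n=36)
<- 1832-05-07
-> chron.monthhop(n=15)
<- 1833-08-07
-> chron.roll(n=-210)
<- 1833-01-09
-> chron.markday(d=1730-07-02)
<- 1730-07-02
-> chron.yhop(n=5)
<- 1735-07-02
-> chron.dayname()
<- Saturday
-> chron.markday(d=1952-06-06)
<- 1952-06-06
-> chron.closeout()
<- 1952-06-30
-> chron.markday(d=1891-08-01)
<- 1891-08-01


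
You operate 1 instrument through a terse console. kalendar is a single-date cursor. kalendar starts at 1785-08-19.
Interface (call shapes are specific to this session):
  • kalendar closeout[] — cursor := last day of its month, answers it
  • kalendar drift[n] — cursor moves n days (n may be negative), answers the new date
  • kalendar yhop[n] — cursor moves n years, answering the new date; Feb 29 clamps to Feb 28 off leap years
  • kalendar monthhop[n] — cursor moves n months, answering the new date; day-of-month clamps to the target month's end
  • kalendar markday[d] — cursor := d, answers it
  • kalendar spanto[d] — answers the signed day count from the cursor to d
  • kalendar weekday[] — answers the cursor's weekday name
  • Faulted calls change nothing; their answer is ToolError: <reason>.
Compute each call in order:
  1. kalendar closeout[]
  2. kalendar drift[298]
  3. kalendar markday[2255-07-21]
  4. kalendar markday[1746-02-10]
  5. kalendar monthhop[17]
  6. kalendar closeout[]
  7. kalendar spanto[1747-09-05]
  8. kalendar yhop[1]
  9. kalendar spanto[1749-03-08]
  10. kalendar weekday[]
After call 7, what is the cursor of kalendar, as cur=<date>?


Answer: cur=1747-07-31

Derivation:
>> kalendar closeout()
<< 1785-08-31
>> kalendar drift(n→298)
<< 1786-06-25
>> kalendar markday(d→2255-07-21)
<< 2255-07-21
>> kalendar markday(d→1746-02-10)
<< 1746-02-10
>> kalendar monthhop(n→17)
<< 1747-07-10
>> kalendar closeout()
<< 1747-07-31
>> kalendar spanto(d→1747-09-05)
<< 36
>> kalendar yhop(n→1)
<< 1748-07-31
>> kalendar spanto(d→1749-03-08)
<< 220
>> kalendar weekday()
<< Wednesday


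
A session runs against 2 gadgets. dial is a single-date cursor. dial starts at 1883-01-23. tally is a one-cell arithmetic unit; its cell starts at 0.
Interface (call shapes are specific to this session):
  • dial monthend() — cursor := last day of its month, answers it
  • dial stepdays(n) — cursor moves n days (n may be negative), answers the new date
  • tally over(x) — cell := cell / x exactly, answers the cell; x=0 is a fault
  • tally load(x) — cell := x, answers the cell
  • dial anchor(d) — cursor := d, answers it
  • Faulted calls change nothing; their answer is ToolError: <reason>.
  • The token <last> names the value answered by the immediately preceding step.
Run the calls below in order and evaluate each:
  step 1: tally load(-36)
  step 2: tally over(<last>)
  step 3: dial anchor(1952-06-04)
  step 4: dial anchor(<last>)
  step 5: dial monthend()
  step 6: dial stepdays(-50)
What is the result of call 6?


Answer: 1952-05-11

Derivation:
·→ tally load(x→-36)
·← -36
·→ tally over(x→<last>)
·← 1
·→ dial anchor(d→1952-06-04)
·← 1952-06-04
·→ dial anchor(d→<last>)
·← 1952-06-04
·→ dial monthend()
·← 1952-06-30
·→ dial stepdays(n→-50)
·← 1952-05-11


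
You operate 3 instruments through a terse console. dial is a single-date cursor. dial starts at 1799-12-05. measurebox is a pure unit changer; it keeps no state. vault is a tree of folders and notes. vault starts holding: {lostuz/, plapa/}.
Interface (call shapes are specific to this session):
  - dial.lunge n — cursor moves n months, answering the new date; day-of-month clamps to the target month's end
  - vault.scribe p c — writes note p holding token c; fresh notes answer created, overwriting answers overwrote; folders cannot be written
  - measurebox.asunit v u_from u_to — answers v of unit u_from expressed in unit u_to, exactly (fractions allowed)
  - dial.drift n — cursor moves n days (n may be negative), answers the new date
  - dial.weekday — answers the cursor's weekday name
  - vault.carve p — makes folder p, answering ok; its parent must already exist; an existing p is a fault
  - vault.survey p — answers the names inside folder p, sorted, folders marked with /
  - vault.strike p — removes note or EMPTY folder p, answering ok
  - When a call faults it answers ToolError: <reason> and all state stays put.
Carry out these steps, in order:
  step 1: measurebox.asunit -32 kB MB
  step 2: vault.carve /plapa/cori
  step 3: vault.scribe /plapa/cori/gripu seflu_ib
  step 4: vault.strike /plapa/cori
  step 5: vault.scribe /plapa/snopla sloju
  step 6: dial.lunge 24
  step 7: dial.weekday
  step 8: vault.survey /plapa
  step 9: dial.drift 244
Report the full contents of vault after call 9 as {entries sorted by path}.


Answer: {lostuz/, plapa/, plapa/cori/, plapa/cori/gripu=seflu_ib, plapa/snopla=sloju}

Derivation:
% measurebox.asunit -32 kB MB
  -4/125
% vault.carve /plapa/cori
  ok
% vault.scribe /plapa/cori/gripu seflu_ib
  created
% vault.strike /plapa/cori
  ToolError: not empty
% vault.scribe /plapa/snopla sloju
  created
% dial.lunge 24
  1801-12-05
% dial.weekday
  Saturday
% vault.survey /plapa
  [cori/, snopla]
% dial.drift 244
  1802-08-06


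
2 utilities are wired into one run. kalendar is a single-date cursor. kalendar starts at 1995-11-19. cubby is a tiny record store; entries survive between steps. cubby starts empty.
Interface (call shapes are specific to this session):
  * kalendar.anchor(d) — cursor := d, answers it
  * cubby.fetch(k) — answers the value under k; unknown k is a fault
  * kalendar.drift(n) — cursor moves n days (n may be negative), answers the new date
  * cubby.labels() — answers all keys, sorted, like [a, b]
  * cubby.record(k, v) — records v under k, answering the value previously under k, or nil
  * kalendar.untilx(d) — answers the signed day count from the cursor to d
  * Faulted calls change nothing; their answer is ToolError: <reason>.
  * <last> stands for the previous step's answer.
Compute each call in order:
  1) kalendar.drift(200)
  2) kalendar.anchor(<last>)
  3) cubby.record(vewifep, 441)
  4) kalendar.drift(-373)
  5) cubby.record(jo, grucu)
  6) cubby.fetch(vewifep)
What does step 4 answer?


Answer: 1995-05-30

Derivation:
;; 1. kalendar.drift(n: 200) ~> 1996-06-06
;; 2. kalendar.anchor(d: <last>) ~> 1996-06-06
;; 3. cubby.record(k: vewifep, v: 441) ~> nil
;; 4. kalendar.drift(n: -373) ~> 1995-05-30
;; 5. cubby.record(k: jo, v: grucu) ~> nil
;; 6. cubby.fetch(k: vewifep) ~> 441


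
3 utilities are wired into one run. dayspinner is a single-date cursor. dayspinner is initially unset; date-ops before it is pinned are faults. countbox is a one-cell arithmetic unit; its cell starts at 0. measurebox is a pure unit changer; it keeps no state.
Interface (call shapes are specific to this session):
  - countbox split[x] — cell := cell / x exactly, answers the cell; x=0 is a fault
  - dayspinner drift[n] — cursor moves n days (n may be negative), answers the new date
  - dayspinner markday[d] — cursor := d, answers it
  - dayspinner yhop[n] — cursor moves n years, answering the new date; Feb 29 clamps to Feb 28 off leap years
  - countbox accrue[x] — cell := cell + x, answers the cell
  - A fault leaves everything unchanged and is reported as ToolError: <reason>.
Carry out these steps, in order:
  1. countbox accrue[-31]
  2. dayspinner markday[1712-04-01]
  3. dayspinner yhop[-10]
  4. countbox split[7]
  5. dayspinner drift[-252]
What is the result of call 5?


==> countbox accrue(x→-31)
<== -31
==> dayspinner markday(d→1712-04-01)
<== 1712-04-01
==> dayspinner yhop(n→-10)
<== 1702-04-01
==> countbox split(x→7)
<== -31/7
==> dayspinner drift(n→-252)
<== 1701-07-23

Answer: 1701-07-23


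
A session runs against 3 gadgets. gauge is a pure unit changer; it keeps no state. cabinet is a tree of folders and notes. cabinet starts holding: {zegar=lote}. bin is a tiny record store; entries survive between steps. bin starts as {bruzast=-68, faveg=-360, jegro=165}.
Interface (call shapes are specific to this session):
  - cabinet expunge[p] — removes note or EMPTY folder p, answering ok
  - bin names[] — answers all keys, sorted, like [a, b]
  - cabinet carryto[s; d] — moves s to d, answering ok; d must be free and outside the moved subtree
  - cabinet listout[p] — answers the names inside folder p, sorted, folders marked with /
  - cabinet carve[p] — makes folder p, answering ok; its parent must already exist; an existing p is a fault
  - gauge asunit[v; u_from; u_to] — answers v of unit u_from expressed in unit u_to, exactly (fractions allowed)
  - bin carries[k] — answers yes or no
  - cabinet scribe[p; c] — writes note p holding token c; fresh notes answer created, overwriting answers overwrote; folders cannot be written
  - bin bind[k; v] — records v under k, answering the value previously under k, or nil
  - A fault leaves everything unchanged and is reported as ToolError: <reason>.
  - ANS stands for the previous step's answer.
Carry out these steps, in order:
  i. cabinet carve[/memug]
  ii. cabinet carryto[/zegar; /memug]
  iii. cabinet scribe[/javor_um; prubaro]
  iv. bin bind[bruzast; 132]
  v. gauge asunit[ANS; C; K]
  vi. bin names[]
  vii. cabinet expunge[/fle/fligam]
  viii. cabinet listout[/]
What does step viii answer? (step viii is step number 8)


==> cabinet carve(p→/memug)
<== ok
==> cabinet carryto(s→/zegar, d→/memug)
<== ToolError: exists
==> cabinet scribe(p→/javor_um, c→prubaro)
<== created
==> bin bind(k→bruzast, v→132)
<== -68
==> gauge asunit(v→ANS, u_from→C, u_to→K)
<== 4103/20
==> bin names()
<== [bruzast, faveg, jegro]
==> cabinet expunge(p→/fle/fligam)
<== ToolError: not found
==> cabinet listout(p→/)
<== [javor_um, memug/, zegar]

Answer: [javor_um, memug/, zegar]


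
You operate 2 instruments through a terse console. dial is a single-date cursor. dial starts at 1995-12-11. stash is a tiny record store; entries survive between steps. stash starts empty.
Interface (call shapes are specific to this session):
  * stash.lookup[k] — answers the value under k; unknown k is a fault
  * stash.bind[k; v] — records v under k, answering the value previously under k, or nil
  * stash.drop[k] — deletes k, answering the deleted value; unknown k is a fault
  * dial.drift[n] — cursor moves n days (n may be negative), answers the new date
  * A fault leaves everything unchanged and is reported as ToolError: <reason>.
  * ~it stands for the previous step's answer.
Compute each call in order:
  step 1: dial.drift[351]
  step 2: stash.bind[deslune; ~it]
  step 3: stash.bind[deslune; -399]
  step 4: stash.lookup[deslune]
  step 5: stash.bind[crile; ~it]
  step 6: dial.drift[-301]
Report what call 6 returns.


I use drift using n=351, and get 1996-11-26.
Then bind using k=deslune, v=~it, giving nil.
I call bind using k=deslune, v=-399, which returns 1996-11-26.
Calling lookup using k=deslune, → -399.
Using bind using k=crile, v=~it, yielding nil.
Then drift using n=-301, giving 1996-01-30.

Answer: 1996-01-30


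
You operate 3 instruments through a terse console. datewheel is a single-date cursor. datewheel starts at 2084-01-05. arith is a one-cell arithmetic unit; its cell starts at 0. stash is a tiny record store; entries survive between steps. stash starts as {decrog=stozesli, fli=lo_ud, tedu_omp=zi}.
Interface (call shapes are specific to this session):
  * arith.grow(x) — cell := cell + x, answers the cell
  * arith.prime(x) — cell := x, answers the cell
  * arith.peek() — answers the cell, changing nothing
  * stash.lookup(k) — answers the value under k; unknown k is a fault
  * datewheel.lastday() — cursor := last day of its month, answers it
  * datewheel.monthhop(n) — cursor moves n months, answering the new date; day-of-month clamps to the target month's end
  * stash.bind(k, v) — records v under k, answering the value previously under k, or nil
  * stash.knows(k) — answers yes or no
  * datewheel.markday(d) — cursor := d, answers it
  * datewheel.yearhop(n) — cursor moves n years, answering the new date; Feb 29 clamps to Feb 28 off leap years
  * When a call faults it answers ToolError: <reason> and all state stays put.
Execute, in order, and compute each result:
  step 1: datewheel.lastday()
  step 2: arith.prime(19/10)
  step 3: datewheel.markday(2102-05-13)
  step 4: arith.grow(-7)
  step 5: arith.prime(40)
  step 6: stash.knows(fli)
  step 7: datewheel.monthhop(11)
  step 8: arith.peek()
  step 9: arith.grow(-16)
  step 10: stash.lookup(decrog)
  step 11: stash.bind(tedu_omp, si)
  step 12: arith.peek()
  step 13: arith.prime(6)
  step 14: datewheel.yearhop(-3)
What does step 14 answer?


Answer: 2100-04-13

Derivation:
-- lastday() == 2084-01-31
-- prime(x='19/10') == 19/10
-- markday(d='2102-05-13') == 2102-05-13
-- grow(x='-7') == -51/10
-- prime(x='40') == 40
-- knows(k='fli') == yes
-- monthhop(n='11') == 2103-04-13
-- peek() == 40
-- grow(x='-16') == 24
-- lookup(k='decrog') == stozesli
-- bind(k='tedu_omp', v='si') == zi
-- peek() == 24
-- prime(x='6') == 6
-- yearhop(n='-3') == 2100-04-13


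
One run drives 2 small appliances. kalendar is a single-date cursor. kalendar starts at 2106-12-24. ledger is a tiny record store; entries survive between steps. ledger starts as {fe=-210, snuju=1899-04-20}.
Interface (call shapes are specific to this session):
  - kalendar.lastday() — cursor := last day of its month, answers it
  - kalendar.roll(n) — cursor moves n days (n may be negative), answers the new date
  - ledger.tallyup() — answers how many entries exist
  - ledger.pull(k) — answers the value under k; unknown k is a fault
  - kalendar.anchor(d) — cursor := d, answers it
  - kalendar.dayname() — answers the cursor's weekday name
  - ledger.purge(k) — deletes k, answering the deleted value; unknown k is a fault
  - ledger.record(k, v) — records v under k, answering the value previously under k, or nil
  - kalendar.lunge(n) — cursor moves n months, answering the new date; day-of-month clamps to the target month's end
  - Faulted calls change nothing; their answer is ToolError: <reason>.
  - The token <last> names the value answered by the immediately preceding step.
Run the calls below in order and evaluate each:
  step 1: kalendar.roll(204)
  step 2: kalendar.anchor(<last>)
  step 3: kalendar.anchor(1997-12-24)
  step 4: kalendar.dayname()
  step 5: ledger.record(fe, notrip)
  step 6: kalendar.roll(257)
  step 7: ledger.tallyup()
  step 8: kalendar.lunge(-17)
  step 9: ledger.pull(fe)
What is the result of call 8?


CALL kalendar.roll[204]
RET  2107-07-16
CALL kalendar.anchor[<last>]
RET  2107-07-16
CALL kalendar.anchor[1997-12-24]
RET  1997-12-24
CALL kalendar.dayname[]
RET  Wednesday
CALL ledger.record[fe; notrip]
RET  -210
CALL kalendar.roll[257]
RET  1998-09-07
CALL ledger.tallyup[]
RET  2
CALL kalendar.lunge[-17]
RET  1997-04-07
CALL ledger.pull[fe]
RET  notrip

Answer: 1997-04-07


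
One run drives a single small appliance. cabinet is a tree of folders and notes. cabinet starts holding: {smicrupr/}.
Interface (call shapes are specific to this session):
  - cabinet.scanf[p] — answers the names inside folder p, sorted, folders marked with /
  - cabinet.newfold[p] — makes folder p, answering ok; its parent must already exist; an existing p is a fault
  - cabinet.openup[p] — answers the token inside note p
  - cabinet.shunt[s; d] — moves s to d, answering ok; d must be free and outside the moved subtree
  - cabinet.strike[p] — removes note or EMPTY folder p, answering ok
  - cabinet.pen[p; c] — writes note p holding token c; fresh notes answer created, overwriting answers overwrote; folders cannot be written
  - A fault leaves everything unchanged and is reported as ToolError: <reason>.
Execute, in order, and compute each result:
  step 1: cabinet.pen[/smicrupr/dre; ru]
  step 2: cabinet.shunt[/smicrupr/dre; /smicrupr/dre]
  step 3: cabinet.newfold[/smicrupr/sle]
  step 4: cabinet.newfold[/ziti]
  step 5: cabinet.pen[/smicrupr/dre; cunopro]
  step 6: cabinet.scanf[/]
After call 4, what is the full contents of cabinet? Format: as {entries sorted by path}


$ cabinet.pen p='/smicrupr/dre' c='ru'
[out] created
$ cabinet.shunt s='/smicrupr/dre' d='/smicrupr/dre'
[out] ToolError: exists
$ cabinet.newfold p='/smicrupr/sle'
[out] ok
$ cabinet.newfold p='/ziti'
[out] ok
$ cabinet.pen p='/smicrupr/dre' c='cunopro'
[out] overwrote
$ cabinet.scanf p='/'
[out] [smicrupr/, ziti/]

Answer: {smicrupr/, smicrupr/dre=ru, smicrupr/sle/, ziti/}


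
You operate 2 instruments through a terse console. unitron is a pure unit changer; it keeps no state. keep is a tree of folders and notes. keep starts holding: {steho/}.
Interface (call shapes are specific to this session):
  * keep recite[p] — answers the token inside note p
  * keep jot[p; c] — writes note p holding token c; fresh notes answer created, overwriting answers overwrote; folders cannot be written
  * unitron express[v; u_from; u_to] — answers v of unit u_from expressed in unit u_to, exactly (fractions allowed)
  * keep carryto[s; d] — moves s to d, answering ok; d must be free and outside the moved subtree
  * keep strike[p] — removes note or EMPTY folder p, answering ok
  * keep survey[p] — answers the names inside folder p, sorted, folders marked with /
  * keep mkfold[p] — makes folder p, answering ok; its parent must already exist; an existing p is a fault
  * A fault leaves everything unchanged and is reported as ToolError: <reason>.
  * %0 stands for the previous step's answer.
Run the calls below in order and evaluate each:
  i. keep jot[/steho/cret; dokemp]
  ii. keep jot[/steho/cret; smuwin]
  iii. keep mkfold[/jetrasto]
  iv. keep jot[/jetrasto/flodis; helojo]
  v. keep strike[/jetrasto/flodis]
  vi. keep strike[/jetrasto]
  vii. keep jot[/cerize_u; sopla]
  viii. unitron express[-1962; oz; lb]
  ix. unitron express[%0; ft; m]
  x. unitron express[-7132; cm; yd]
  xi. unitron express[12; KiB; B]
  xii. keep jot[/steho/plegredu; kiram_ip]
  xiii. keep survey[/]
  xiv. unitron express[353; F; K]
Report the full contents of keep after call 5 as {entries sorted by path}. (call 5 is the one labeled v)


% 1. keep jot(p='/steho/cret', c='dokemp') => created
% 2. keep jot(p='/steho/cret', c='smuwin') => overwrote
% 3. keep mkfold(p='/jetrasto') => ok
% 4. keep jot(p='/jetrasto/flodis', c='helojo') => created
% 5. keep strike(p='/jetrasto/flodis') => ok
% 6. keep strike(p='/jetrasto') => ok
% 7. keep jot(p='/cerize_u', c='sopla') => created
% 8. unitron express(v='-1962', u_from='oz', u_to='lb') => -981/8
% 9. unitron express(v='%0', u_from='ft', u_to='m') => -373761/10000
% 10. unitron express(v='-7132', u_from='cm', u_to='yd') => -89150/1143
% 11. unitron express(v='12', u_from='KiB', u_to='B') => 12288
% 12. keep jot(p='/steho/plegredu', c='kiram_ip') => created
% 13. keep survey(p='/') => [cerize_u, steho/]
% 14. unitron express(v='353', u_from='F', u_to='K') => 27089/60

Answer: {jetrasto/, steho/, steho/cret=smuwin}


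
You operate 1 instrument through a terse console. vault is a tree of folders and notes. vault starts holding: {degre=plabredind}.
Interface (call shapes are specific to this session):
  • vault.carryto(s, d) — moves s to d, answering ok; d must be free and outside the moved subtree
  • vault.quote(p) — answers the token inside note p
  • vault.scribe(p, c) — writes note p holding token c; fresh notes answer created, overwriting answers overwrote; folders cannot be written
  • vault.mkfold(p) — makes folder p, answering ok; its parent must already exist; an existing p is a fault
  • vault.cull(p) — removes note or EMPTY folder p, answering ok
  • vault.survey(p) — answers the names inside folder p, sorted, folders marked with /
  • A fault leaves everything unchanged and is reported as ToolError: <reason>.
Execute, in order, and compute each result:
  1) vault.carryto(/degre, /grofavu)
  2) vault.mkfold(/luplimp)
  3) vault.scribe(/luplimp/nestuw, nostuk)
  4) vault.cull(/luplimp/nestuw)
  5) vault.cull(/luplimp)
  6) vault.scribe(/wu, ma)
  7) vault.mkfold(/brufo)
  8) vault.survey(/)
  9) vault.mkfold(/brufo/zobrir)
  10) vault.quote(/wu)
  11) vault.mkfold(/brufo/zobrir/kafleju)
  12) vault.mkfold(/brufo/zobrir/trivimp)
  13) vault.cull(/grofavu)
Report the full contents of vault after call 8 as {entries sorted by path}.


;; 1. vault.carryto(s='/degre', d='/grofavu') : ok
;; 2. vault.mkfold(p='/luplimp') : ok
;; 3. vault.scribe(p='/luplimp/nestuw', c='nostuk') : created
;; 4. vault.cull(p='/luplimp/nestuw') : ok
;; 5. vault.cull(p='/luplimp') : ok
;; 6. vault.scribe(p='/wu', c='ma') : created
;; 7. vault.mkfold(p='/brufo') : ok
;; 8. vault.survey(p='/') : [brufo/, grofavu, wu]
;; 9. vault.mkfold(p='/brufo/zobrir') : ok
;; 10. vault.quote(p='/wu') : ma
;; 11. vault.mkfold(p='/brufo/zobrir/kafleju') : ok
;; 12. vault.mkfold(p='/brufo/zobrir/trivimp') : ok
;; 13. vault.cull(p='/grofavu') : ok

Answer: {brufo/, grofavu=plabredind, wu=ma}


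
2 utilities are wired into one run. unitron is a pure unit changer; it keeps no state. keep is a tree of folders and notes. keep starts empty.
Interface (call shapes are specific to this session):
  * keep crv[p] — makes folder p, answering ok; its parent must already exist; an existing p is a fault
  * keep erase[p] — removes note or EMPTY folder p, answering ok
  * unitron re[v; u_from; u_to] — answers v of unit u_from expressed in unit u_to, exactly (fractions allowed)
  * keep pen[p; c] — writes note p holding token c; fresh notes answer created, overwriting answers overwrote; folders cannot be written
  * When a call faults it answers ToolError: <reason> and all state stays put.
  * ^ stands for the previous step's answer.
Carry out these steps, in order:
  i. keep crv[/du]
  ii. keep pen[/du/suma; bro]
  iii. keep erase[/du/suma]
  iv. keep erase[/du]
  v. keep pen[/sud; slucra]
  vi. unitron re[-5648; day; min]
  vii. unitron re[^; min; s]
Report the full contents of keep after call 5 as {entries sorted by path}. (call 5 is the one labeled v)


$ keep crv /du
[out] ok
$ keep pen /du/suma bro
[out] created
$ keep erase /du/suma
[out] ok
$ keep erase /du
[out] ok
$ keep pen /sud slucra
[out] created
$ unitron re -5648 day min
[out] -8133120
$ unitron re ^ min s
[out] -487987200

Answer: {sud=slucra}


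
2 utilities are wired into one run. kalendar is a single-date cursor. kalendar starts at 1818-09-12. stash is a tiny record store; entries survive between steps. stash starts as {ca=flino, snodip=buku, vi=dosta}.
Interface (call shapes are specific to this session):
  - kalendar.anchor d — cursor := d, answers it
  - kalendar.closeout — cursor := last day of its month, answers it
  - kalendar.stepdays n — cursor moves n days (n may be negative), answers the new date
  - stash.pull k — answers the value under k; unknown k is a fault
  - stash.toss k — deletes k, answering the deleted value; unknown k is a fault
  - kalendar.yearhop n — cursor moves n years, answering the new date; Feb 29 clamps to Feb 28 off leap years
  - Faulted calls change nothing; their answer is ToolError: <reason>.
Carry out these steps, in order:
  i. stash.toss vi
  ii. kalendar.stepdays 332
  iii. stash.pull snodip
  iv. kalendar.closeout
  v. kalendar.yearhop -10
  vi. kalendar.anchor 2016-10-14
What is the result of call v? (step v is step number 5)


Calling toss(k='vi'), and observe dosta.
Using stepdays(n='332'), → 1819-08-10.
I call pull(k='snodip'), and observe buku.
Using closeout(), and observe 1819-08-31.
Invoking yearhop(n='-10'), and get 1809-08-31.
Now I run anchor(d='2016-10-14'), and get 2016-10-14.

Answer: 1809-08-31


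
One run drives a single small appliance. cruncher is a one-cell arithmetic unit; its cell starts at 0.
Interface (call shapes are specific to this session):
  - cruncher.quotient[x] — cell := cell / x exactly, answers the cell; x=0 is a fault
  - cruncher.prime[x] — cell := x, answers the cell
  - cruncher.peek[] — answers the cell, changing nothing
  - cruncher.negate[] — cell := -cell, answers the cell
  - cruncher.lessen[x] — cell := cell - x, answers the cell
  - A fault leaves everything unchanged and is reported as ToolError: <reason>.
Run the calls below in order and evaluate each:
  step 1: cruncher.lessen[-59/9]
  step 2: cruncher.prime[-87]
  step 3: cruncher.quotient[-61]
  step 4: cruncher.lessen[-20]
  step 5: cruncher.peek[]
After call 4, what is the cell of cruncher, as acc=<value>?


Answer: acc=1307/61

Derivation:
~$ cruncher.lessen x→-59/9
  59/9
~$ cruncher.prime x→-87
  -87
~$ cruncher.quotient x→-61
  87/61
~$ cruncher.lessen x→-20
  1307/61
~$ cruncher.peek
  1307/61


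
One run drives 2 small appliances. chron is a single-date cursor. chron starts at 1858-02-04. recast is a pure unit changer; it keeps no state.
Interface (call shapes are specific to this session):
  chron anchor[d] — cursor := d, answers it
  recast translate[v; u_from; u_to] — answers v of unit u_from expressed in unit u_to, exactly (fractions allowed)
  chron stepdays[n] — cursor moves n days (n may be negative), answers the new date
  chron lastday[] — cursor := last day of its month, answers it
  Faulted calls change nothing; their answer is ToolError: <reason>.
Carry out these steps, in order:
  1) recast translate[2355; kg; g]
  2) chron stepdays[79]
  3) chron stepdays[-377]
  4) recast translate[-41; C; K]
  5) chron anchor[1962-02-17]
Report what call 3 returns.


~$ recast translate 2355 kg g
[out] 2355000
~$ chron stepdays 79
[out] 1858-04-24
~$ chron stepdays -377
[out] 1857-04-12
~$ recast translate -41 C K
[out] 4643/20
~$ chron anchor 1962-02-17
[out] 1962-02-17

Answer: 1857-04-12


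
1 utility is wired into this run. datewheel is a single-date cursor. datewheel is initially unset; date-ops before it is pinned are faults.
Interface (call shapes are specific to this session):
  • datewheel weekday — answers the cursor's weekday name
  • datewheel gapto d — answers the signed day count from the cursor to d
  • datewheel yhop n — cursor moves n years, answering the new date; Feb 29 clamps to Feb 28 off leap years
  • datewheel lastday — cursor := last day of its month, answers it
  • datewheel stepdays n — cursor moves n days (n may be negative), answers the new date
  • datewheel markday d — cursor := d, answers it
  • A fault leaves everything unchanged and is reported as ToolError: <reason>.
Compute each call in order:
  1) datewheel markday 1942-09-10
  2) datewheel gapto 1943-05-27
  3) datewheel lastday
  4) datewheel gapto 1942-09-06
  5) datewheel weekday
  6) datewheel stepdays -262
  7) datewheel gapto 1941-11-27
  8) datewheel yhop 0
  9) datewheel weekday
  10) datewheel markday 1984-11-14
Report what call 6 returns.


>>> datewheel markday d='1942-09-10'
:: 1942-09-10
>>> datewheel gapto d='1943-05-27'
:: 259
>>> datewheel lastday
:: 1942-09-30
>>> datewheel gapto d='1942-09-06'
:: -24
>>> datewheel weekday
:: Wednesday
>>> datewheel stepdays n='-262'
:: 1942-01-11
>>> datewheel gapto d='1941-11-27'
:: -45
>>> datewheel yhop n='0'
:: 1942-01-11
>>> datewheel weekday
:: Sunday
>>> datewheel markday d='1984-11-14'
:: 1984-11-14

Answer: 1942-01-11


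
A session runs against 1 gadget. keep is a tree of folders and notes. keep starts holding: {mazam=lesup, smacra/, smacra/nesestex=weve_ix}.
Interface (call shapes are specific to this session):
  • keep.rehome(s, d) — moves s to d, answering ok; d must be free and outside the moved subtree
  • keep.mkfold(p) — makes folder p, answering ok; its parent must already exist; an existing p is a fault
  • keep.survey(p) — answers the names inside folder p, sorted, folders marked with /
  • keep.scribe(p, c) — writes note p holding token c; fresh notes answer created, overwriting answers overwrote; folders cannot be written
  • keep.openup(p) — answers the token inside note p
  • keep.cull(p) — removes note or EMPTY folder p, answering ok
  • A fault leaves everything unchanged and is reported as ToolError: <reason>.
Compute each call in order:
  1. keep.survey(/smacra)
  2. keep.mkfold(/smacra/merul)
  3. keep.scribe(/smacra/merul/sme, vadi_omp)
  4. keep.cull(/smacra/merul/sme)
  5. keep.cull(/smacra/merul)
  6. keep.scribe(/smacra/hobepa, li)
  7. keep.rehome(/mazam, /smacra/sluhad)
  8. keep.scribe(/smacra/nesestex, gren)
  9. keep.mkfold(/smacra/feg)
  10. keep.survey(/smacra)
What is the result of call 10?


==> survey(/smacra)
<== [nesestex]
==> mkfold(/smacra/merul)
<== ok
==> scribe(/smacra/merul/sme, vadi_omp)
<== created
==> cull(/smacra/merul/sme)
<== ok
==> cull(/smacra/merul)
<== ok
==> scribe(/smacra/hobepa, li)
<== created
==> rehome(/mazam, /smacra/sluhad)
<== ok
==> scribe(/smacra/nesestex, gren)
<== overwrote
==> mkfold(/smacra/feg)
<== ok
==> survey(/smacra)
<== [feg/, hobepa, nesestex, sluhad]

Answer: [feg/, hobepa, nesestex, sluhad]


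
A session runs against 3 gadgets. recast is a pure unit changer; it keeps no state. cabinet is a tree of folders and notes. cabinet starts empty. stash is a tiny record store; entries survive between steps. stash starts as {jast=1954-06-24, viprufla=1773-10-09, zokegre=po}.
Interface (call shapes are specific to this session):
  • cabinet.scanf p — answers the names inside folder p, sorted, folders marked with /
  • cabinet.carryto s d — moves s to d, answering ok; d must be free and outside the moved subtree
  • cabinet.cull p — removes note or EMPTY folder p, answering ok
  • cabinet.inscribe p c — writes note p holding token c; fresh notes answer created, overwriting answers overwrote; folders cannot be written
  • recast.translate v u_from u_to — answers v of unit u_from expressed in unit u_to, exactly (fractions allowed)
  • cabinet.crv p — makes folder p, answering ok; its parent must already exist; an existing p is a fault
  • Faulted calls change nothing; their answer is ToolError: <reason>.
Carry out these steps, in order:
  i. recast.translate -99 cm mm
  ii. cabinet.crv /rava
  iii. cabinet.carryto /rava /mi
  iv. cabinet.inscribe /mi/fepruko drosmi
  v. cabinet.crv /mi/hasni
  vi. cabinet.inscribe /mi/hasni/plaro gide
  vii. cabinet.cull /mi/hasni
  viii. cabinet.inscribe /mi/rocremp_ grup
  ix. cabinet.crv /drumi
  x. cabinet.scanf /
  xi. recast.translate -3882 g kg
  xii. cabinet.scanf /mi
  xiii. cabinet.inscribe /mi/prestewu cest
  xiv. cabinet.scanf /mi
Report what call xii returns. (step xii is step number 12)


→ translate(v=-99, u_from=cm, u_to=mm)
← -990
→ crv(p=/rava)
← ok
→ carryto(s=/rava, d=/mi)
← ok
→ inscribe(p=/mi/fepruko, c=drosmi)
← created
→ crv(p=/mi/hasni)
← ok
→ inscribe(p=/mi/hasni/plaro, c=gide)
← created
→ cull(p=/mi/hasni)
← ToolError: not empty
→ inscribe(p=/mi/rocremp_, c=grup)
← created
→ crv(p=/drumi)
← ok
→ scanf(p=/)
← [drumi/, mi/]
→ translate(v=-3882, u_from=g, u_to=kg)
← -1941/500
→ scanf(p=/mi)
← [fepruko, hasni/, rocremp_]
→ inscribe(p=/mi/prestewu, c=cest)
← created
→ scanf(p=/mi)
← [fepruko, hasni/, prestewu, rocremp_]

Answer: [fepruko, hasni/, rocremp_]


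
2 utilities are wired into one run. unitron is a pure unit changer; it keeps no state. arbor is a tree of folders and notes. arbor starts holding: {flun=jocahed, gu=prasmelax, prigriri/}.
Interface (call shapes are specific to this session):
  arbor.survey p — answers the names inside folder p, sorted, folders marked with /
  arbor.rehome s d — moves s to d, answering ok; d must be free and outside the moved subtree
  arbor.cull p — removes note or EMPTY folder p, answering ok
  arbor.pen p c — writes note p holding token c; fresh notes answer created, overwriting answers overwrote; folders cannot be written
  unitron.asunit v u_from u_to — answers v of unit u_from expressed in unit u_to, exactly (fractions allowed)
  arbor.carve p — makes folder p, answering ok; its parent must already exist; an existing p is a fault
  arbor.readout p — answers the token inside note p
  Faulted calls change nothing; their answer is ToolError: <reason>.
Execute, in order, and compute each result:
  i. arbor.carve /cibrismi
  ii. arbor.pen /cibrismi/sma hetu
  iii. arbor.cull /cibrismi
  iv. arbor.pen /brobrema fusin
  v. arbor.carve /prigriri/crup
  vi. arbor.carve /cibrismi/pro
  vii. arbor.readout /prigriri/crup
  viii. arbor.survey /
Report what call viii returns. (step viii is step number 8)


>>> arbor.carve p='/cibrismi'
  ok
>>> arbor.pen p='/cibrismi/sma' c='hetu'
  created
>>> arbor.cull p='/cibrismi'
  ToolError: not empty
>>> arbor.pen p='/brobrema' c='fusin'
  created
>>> arbor.carve p='/prigriri/crup'
  ok
>>> arbor.carve p='/cibrismi/pro'
  ok
>>> arbor.readout p='/prigriri/crup'
  ToolError: is a directory
>>> arbor.survey p='/'
  [brobrema, cibrismi/, flun, gu, prigriri/]

Answer: [brobrema, cibrismi/, flun, gu, prigriri/]


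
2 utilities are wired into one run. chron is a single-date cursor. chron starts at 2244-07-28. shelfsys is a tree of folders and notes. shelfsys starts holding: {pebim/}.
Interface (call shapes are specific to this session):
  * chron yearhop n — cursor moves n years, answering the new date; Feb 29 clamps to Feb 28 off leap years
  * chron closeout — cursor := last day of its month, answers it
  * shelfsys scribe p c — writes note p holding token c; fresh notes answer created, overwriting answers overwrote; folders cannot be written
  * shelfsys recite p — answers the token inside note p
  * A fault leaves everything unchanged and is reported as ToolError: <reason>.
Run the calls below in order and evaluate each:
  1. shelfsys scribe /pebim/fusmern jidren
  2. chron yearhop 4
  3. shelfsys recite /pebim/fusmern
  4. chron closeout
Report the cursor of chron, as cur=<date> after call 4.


I invoke shelfsys scribe(p→/pebim/fusmern, c→jidren): created.
Invoking chron yearhop(n→4), → 2248-07-28.
I call shelfsys recite(p→/pebim/fusmern), and see jidren.
I call chron closeout(), and get 2248-07-31.

Answer: cur=2248-07-31
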